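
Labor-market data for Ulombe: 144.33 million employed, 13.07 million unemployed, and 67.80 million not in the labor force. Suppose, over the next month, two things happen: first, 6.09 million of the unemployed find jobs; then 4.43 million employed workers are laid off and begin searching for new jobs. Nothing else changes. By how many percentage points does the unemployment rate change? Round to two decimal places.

The unemployment rate changes by −1.05 percentage points.

Initially, labor force = 144.33 + 13.07 = 157.40 million, so u = 13.07/157.40 = 8.30%.
After the first change, unemployed falls and employed rises by 6.09; labor force unchanged → E = 150.42, U = 6.98, labor force = 157.40 million.
After the second change, employed falls and unemployed rises by 4.43; labor force unchanged → E = 145.99, U = 11.41, labor force = 157.40 million.
New unemployment rate = 11.41 / 157.40 = 7.25%.
Change = 7.25% − 8.30% = −1.05 percentage points.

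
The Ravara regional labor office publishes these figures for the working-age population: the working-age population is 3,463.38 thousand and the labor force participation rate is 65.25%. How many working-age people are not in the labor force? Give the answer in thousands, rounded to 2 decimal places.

About 1,203.52 thousand are not in the labor force.

Share not in the labor force = 1 − 0.6525 = 0.3475.
Not in labor force = 0.3475 × 3,463.38 ≈ 1,203.52 thousand.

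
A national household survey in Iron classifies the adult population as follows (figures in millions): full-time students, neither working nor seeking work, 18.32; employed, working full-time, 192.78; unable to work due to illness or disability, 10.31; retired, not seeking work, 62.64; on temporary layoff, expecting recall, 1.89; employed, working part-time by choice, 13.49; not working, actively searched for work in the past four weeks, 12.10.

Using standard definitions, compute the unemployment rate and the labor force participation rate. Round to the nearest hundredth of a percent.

Employed = 192.78 + 13.49 = 206.27 million.
Unemployed = 1.89 + 12.10 = 13.99 million (jobless and actively searching, or on temporary layoff).
Labor force = 206.27 + 13.99 = 220.26 million.
Not in labor force = 18.32 + 10.31 + 62.64 = 91.27 million (those not working and not actively searching are outside the labor force).
Civilian working-age population = 220.26 + 91.27 = 311.53 million.
Unemployment rate = 13.99 / 220.26 = 6.35%.
Labor force participation rate = 220.26 / 311.53 = 70.70%.

Unemployment rate ≈ 6.35%; labor force participation rate ≈ 70.70%.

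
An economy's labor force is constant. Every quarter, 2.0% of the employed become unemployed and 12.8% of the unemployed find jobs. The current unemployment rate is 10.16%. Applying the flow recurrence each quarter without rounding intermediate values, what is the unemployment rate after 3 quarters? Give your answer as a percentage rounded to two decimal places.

With a fixed labor force, u_{t+1} = u_t + s·(1−u_t) − f·u_t = u_t·(1−s−f) + s.
Here 1−s−f = 0.852 and s = 0.020.
u_1 = 0.101600 × 0.852 + 0.020 = 0.106563.
u_2 = 0.106563 × 0.852 + 0.020 = 0.110792.
u_3 = 0.110792 × 0.852 + 0.020 = 0.114395.

Unemployment rate after three quarters ≈ 11.44%.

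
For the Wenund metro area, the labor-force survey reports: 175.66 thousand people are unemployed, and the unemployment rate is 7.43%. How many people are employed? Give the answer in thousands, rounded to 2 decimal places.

Labor force = U / u = 175.66 / 0.0743 ≈ 2,364.20 thousand.
Employed = labor force − unemployed = 2,364.20 − 175.66 = 2,188.54 thousand.

About 2,188.54 thousand are employed.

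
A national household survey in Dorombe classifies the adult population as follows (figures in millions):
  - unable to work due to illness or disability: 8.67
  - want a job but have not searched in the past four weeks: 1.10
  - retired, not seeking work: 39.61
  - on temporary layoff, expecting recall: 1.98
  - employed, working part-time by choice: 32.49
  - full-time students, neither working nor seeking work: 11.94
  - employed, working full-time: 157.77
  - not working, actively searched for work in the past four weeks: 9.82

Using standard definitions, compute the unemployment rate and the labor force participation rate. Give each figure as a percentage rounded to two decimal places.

Unemployment rate ≈ 5.84%; labor force participation rate ≈ 76.72%.

Employed = 32.49 + 157.77 = 190.26 million.
Unemployed = 1.98 + 9.82 = 11.80 million (jobless and actively searching, or on temporary layoff).
Labor force = 190.26 + 11.80 = 202.06 million.
Not in labor force = 8.67 + 1.10 + 39.61 + 11.94 = 61.32 million (those not working and not actively searching are outside the labor force — including those who want a job but have given up searching).
Civilian working-age population = 202.06 + 61.32 = 263.38 million.
Unemployment rate = 11.80 / 202.06 = 5.84%.
Labor force participation rate = 202.06 / 263.38 = 76.72%.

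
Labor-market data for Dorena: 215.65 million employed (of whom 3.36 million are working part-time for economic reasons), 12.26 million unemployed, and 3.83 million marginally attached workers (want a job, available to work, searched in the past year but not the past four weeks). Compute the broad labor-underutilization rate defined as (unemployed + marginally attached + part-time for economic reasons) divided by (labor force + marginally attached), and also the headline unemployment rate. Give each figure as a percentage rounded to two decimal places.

Labor force = 215.65 + 12.26 = 227.91 million.
Numerator = 12.26 + 3.83 + 3.36 = 19.45 million.
Denominator = 227.91 + 3.83 = 231.74 million.
Broad rate = 19.45 / 231.74 = 8.39%.
Headline unemployment rate = 12.26 / 227.91 = 5.38%.

Broad underutilization rate ≈ 8.39%; headline unemployment rate ≈ 5.38%.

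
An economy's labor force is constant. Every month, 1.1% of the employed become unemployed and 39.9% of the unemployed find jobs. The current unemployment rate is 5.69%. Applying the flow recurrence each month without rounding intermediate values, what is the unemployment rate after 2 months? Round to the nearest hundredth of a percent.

With a fixed labor force, u_{t+1} = u_t + s·(1−u_t) − f·u_t = u_t·(1−s−f) + s.
Here 1−s−f = 0.590 and s = 0.011.
u_1 = 0.056900 × 0.590 + 0.011 = 0.044571.
u_2 = 0.044571 × 0.590 + 0.011 = 0.037297.

Unemployment rate after two months ≈ 3.73%.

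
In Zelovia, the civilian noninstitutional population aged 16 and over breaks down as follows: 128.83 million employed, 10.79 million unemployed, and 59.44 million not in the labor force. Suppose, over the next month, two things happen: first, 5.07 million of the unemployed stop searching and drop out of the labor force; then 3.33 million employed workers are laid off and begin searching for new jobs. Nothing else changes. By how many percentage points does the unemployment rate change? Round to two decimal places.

Initially, labor force = 128.83 + 10.79 = 139.62 million, so u = 10.79/139.62 = 7.73%.
After the first change, unemployed and labor force both fall by 5.07 → E = 128.83, U = 5.72, labor force = 134.55 million.
After the second change, employed falls and unemployed rises by 3.33; labor force unchanged → E = 125.50, U = 9.05, labor force = 134.55 million.
New unemployment rate = 9.05 / 134.55 = 6.73%.
Change = 6.73% − 7.73% = −1.00 percentage points.

The unemployment rate changes by −1.00 percentage points.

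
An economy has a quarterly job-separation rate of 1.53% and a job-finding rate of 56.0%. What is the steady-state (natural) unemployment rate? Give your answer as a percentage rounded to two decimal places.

Steady-state unemployment rate ≈ 2.66%.

At steady state the flows balance: s·E = f·U, so U/(E+U) = s/(s+f).
u* = 1.53 / (1.53 + 56.0) = 1.53 / 57.53 = 2.66%.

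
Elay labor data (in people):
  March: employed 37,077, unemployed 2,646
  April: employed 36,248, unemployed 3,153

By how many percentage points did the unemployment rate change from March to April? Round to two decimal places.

March: labor force = 37,077 + 2,646 = 39,723; u = 2,646/39,723 = 6.66%.
April: labor force = 36,248 + 3,153 = 39,401; u = 3,153/39,401 = 8.00%.
Change = 8.00% − 6.66% = +1.34 pp.

The unemployment rate changed by +1.34 percentage points.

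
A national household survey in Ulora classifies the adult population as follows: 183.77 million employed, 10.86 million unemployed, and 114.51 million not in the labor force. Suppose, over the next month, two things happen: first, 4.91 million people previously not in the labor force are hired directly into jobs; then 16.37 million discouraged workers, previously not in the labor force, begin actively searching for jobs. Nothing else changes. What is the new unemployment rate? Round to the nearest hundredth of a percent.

Initially, labor force = 183.77 + 10.86 = 194.63 million, so u = 10.86/194.63 = 5.58%.
After the first change, employed and labor force both rise by 4.91; unemployed unchanged → E = 188.68, U = 10.86, labor force = 199.54 million.
After the second change, unemployed and labor force both rise by 16.37 → E = 188.68, U = 27.23, labor force = 215.91 million.
New unemployment rate = 27.23 / 215.91 = 12.61%.

New unemployment rate ≈ 12.61%.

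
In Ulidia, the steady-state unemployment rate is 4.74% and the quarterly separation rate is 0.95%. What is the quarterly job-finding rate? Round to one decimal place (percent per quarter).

From u* = s/(s+f): f = s·(1−u)/u.
f = 0.95 × (1 − 0.0474) / 0.0474 = 0.9050 / 0.0474 ≈ 19.1% per quarter.

Job-finding rate ≈ 19.1% per quarter.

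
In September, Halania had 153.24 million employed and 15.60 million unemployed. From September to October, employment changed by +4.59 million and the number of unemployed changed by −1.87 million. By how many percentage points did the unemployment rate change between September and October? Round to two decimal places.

The unemployment rate changed by −1.24 percentage points.

September: labor force = 153.24 + 15.60 = 168.84; u = 15.60/168.84 = 9.24%.
October: labor force = 157.83 + 13.73 = 171.56; u = 13.73/171.56 = 8.00%.
Change = 8.00% − 9.24% = −1.24 pp.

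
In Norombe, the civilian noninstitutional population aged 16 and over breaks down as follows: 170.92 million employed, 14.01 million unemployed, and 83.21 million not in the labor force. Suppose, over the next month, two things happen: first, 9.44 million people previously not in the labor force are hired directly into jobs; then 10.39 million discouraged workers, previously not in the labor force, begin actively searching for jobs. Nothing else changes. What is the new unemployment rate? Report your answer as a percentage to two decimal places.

New unemployment rate ≈ 11.92%.

Initially, labor force = 170.92 + 14.01 = 184.93 million, so u = 14.01/184.93 = 7.58%.
After the first change, employed and labor force both rise by 9.44; unemployed unchanged → E = 180.36, U = 14.01, labor force = 194.37 million.
After the second change, unemployed and labor force both rise by 10.39 → E = 180.36, U = 24.40, labor force = 204.76 million.
New unemployment rate = 24.40 / 204.76 = 11.92%.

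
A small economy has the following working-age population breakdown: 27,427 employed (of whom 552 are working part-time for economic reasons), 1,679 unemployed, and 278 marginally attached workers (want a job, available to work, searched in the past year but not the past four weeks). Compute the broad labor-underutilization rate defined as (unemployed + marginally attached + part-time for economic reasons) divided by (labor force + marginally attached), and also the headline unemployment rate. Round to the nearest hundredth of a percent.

Broad underutilization rate ≈ 8.54%; headline unemployment rate ≈ 5.77%.

Labor force = 27,427 + 1,679 = 29,106.
Numerator = 1,679 + 278 + 552 = 2,509.
Denominator = 29,106 + 278 = 29,384.
Broad rate = 2,509 / 29,384 = 8.54%.
Headline unemployment rate = 1,679 / 29,106 = 5.77%.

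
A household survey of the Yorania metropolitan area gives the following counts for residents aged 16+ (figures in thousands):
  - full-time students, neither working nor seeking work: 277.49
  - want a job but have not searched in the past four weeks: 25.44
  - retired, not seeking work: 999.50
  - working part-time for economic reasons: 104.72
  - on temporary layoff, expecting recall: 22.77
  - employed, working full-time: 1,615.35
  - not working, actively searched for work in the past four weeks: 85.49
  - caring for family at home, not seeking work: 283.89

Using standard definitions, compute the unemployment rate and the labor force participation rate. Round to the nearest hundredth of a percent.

Unemployment rate ≈ 5.92%; labor force participation rate ≈ 53.54%.

Employed = 104.72 + 1,615.35 = 1,720.07 thousand (anyone who worked, including part-time for economic reasons, counts as employed).
Unemployed = 22.77 + 85.49 = 108.26 thousand (jobless and actively searching, or on temporary layoff).
Labor force = 1,720.07 + 108.26 = 1,828.33 thousand.
Not in labor force = 277.49 + 25.44 + 999.50 + 283.89 = 1,586.32 thousand (those not working and not actively searching are outside the labor force — including those who want a job but have given up searching).
Civilian working-age population = 1,828.33 + 1,586.32 = 3,414.65 thousand.
Unemployment rate = 108.26 / 1,828.33 = 5.92%.
Labor force participation rate = 1,828.33 / 3,414.65 = 53.54%.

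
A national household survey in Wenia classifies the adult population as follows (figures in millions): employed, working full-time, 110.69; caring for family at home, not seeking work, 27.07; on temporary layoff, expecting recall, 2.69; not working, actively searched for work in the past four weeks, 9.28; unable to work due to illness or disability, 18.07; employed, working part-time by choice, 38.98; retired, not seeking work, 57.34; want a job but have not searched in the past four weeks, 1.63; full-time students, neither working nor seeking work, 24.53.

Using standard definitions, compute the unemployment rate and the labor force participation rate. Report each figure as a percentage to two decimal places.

Employed = 110.69 + 38.98 = 149.67 million.
Unemployed = 2.69 + 9.28 = 11.97 million (jobless and actively searching, or on temporary layoff).
Labor force = 149.67 + 11.97 = 161.64 million.
Not in labor force = 27.07 + 18.07 + 57.34 + 1.63 + 24.53 = 128.64 million (those not working and not actively searching are outside the labor force — including those who want a job but have given up searching).
Civilian working-age population = 161.64 + 128.64 = 290.28 million.
Unemployment rate = 11.97 / 161.64 = 7.41%.
Labor force participation rate = 161.64 / 290.28 = 55.68%.

Unemployment rate ≈ 7.41%; labor force participation rate ≈ 55.68%.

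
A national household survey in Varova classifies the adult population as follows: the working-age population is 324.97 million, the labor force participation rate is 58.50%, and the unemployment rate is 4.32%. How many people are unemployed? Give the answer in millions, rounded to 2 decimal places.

Labor force = 0.5850 × 324.97 = 190.11 million.
Unemployed = 0.0432 × 190.11 ≈ 8.21 million.

About 8.21 million are unemployed.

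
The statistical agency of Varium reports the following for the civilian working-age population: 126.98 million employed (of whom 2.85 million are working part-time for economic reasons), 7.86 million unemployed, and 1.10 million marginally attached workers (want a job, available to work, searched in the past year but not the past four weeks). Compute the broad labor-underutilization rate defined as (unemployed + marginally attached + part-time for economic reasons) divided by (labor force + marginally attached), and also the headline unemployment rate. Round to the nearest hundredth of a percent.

Broad underutilization rate ≈ 8.69%; headline unemployment rate ≈ 5.83%.

Labor force = 126.98 + 7.86 = 134.84 million.
Numerator = 7.86 + 1.10 + 2.85 = 11.81 million.
Denominator = 134.84 + 1.10 = 135.94 million.
Broad rate = 11.81 / 135.94 = 8.69%.
Headline unemployment rate = 7.86 / 134.84 = 5.83%.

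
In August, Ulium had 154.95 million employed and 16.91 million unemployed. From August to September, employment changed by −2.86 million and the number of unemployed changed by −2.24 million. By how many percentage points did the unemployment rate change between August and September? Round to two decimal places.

August: labor force = 154.95 + 16.91 = 171.86; u = 16.91/171.86 = 9.84%.
September: labor force = 152.09 + 14.67 = 166.76; u = 14.67/166.76 = 8.80%.
Change = 8.80% − 9.84% = −1.04 pp.

The unemployment rate changed by −1.04 percentage points.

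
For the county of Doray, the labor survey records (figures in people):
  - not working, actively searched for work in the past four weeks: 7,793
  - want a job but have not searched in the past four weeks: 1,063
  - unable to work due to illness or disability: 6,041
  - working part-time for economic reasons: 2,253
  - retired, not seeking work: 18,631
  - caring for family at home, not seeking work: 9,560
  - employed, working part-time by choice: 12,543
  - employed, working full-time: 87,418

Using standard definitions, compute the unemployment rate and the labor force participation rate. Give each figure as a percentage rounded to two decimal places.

Employed = 2,253 + 12,543 + 87,418 = 102,214 (anyone who worked, including part-time for economic reasons, counts as employed).
Unemployed = 7,793.
Labor force = 102,214 + 7,793 = 110,007.
Not in labor force = 1,063 + 6,041 + 18,631 + 9,560 = 35,295 (those not working and not actively searching are outside the labor force — including those who want a job but have given up searching).
Civilian working-age population = 110,007 + 35,295 = 145,302.
Unemployment rate = 7,793 / 110,007 = 7.08%.
Labor force participation rate = 110,007 / 145,302 = 75.71%.

Unemployment rate ≈ 7.08%; labor force participation rate ≈ 75.71%.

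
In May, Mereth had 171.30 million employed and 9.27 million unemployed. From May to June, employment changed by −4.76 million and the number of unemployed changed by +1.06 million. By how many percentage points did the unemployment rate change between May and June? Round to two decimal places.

May: labor force = 171.30 + 9.27 = 180.57; u = 9.27/180.57 = 5.13%.
June: labor force = 166.54 + 10.33 = 176.87; u = 10.33/176.87 = 5.84%.
Change = 5.84% − 5.13% = +0.71 pp.

The unemployment rate changed by +0.71 percentage points.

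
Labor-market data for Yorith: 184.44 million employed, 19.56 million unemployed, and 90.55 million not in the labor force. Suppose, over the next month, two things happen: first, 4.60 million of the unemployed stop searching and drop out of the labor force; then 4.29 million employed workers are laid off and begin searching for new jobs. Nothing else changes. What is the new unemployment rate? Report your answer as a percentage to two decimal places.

New unemployment rate ≈ 9.65%.

Initially, labor force = 184.44 + 19.56 = 204.00 million, so u = 19.56/204.00 = 9.59%.
After the first change, unemployed and labor force both fall by 4.60 → E = 184.44, U = 14.96, labor force = 199.40 million.
After the second change, employed falls and unemployed rises by 4.29; labor force unchanged → E = 180.15, U = 19.25, labor force = 199.40 million.
New unemployment rate = 19.25 / 199.40 = 9.65%.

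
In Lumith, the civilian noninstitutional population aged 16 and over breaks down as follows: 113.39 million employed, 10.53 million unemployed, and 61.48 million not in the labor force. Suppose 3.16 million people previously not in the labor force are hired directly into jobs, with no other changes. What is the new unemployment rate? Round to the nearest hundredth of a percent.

Initially, labor force = 113.39 + 10.53 = 123.92 million, so u = 10.53/123.92 = 8.50%.
After the change, employed and labor force both rise by 3.16; unemployed unchanged → E = 116.55, U = 10.53, labor force = 127.08 million.
New unemployment rate = 10.53 / 127.08 = 8.29%.

New unemployment rate ≈ 8.29%.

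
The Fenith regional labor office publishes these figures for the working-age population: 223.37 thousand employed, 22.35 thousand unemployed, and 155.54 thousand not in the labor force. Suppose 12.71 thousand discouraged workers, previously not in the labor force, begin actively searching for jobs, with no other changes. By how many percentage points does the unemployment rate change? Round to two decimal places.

The unemployment rate changes by +4.47 percentage points.

Initially, labor force = 223.37 + 22.35 = 245.72 thousand, so u = 22.35/245.72 = 9.10%.
After the change, unemployed and labor force both rise by 12.71 → E = 223.37, U = 35.06, labor force = 258.43 thousand.
New unemployment rate = 35.06 / 258.43 = 13.57%.
Change = 13.57% − 9.10% = +4.47 percentage points.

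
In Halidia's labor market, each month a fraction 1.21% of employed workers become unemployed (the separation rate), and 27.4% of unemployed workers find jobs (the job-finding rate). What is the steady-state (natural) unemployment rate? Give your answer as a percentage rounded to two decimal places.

Steady-state unemployment rate ≈ 4.23%.

At steady state the flows balance: s·E = f·U, so U/(E+U) = s/(s+f).
u* = 1.21 / (1.21 + 27.4) = 1.21 / 28.61 = 4.23%.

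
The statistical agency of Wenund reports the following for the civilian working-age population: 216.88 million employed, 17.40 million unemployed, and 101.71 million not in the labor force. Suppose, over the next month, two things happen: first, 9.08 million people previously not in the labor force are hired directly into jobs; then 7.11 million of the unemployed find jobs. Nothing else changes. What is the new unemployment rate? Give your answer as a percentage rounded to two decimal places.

New unemployment rate ≈ 4.23%.

Initially, labor force = 216.88 + 17.40 = 234.28 million, so u = 17.40/234.28 = 7.43%.
After the first change, employed and labor force both rise by 9.08; unemployed unchanged → E = 225.96, U = 17.40, labor force = 243.36 million.
After the second change, unemployed falls and employed rises by 7.11; labor force unchanged → E = 233.07, U = 10.29, labor force = 243.36 million.
New unemployment rate = 10.29 / 243.36 = 4.23%.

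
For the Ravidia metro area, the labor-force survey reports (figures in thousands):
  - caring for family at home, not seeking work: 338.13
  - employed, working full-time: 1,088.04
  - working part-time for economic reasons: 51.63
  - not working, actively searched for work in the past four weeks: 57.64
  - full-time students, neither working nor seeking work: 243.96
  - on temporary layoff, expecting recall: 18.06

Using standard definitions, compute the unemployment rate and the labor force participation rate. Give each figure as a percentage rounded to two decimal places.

Unemployment rate ≈ 6.23%; labor force participation rate ≈ 67.62%.

Employed = 1,088.04 + 51.63 = 1,139.67 thousand (anyone who worked, including part-time for economic reasons, counts as employed).
Unemployed = 57.64 + 18.06 = 75.70 thousand (jobless and actively searching, or on temporary layoff).
Labor force = 1,139.67 + 75.70 = 1,215.37 thousand.
Not in labor force = 338.13 + 243.96 = 582.09 thousand (those not working and not actively searching are outside the labor force).
Civilian working-age population = 1,215.37 + 582.09 = 1,797.46 thousand.
Unemployment rate = 75.70 / 1,215.37 = 6.23%.
Labor force participation rate = 1,215.37 / 1,797.46 = 67.62%.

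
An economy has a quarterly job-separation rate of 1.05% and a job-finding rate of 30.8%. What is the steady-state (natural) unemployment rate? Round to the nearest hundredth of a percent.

Steady-state unemployment rate ≈ 3.30%.

At steady state the flows balance: s·E = f·U, so U/(E+U) = s/(s+f).
u* = 1.05 / (1.05 + 30.8) = 1.05 / 31.85 = 3.30%.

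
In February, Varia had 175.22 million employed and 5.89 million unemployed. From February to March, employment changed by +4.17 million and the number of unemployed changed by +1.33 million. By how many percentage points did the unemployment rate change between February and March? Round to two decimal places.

The unemployment rate changed by +0.62 percentage points.

February: labor force = 175.22 + 5.89 = 181.11; u = 5.89/181.11 = 3.25%.
March: labor force = 179.39 + 7.22 = 186.61; u = 7.22/186.61 = 3.87%.
Change = 3.87% − 3.25% = +0.62 pp.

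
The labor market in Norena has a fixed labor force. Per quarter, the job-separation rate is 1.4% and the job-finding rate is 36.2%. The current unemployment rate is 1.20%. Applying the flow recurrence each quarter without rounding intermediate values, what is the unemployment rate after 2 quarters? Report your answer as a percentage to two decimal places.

Unemployment rate after two quarters ≈ 2.74%.

With a fixed labor force, u_{t+1} = u_t + s·(1−u_t) − f·u_t = u_t·(1−s−f) + s.
Here 1−s−f = 0.624 and s = 0.014.
u_1 = 0.012000 × 0.624 + 0.014 = 0.021488.
u_2 = 0.021488 × 0.624 + 0.014 = 0.027409.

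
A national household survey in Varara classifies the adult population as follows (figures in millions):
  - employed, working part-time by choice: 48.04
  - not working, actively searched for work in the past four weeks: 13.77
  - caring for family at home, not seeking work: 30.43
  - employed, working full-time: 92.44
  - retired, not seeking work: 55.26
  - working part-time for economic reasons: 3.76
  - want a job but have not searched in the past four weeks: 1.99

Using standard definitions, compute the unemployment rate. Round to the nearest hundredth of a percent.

Employed = 48.04 + 92.44 + 3.76 = 144.24 million (anyone who worked, including part-time for economic reasons, counts as employed).
Unemployed = 13.77 million.
Labor force = 144.24 + 13.77 = 158.01 million.
Unemployment rate = 13.77 / 158.01 = 8.71%.

Unemployment rate ≈ 8.71%.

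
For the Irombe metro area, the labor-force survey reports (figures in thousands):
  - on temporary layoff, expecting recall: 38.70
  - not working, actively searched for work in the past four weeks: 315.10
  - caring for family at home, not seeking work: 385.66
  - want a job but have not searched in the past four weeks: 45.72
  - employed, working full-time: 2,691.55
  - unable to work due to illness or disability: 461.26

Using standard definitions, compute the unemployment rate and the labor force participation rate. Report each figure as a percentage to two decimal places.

Employed = 2,691.55 thousand.
Unemployed = 38.70 + 315.10 = 353.80 thousand (jobless and actively searching, or on temporary layoff).
Labor force = 2,691.55 + 353.80 = 3,045.35 thousand.
Not in labor force = 385.66 + 45.72 + 461.26 = 892.64 thousand (those not working and not actively searching are outside the labor force — including those who want a job but have given up searching).
Civilian working-age population = 3,045.35 + 892.64 = 3,937.99 thousand.
Unemployment rate = 353.80 / 3,045.35 = 11.62%.
Labor force participation rate = 3,045.35 / 3,937.99 = 77.33%.

Unemployment rate ≈ 11.62%; labor force participation rate ≈ 77.33%.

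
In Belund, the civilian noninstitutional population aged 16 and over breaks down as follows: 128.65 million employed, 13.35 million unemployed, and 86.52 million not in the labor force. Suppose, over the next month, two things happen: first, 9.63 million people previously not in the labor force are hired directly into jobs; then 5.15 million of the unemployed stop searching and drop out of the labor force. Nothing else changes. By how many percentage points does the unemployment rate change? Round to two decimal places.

Initially, labor force = 128.65 + 13.35 = 142.00 million, so u = 13.35/142.00 = 9.40%.
After the first change, employed and labor force both rise by 9.63; unemployed unchanged → E = 138.28, U = 13.35, labor force = 151.63 million.
After the second change, unemployed and labor force both fall by 5.15 → E = 138.28, U = 8.20, labor force = 146.48 million.
New unemployment rate = 8.20 / 146.48 = 5.60%.
Change = 5.60% − 9.40% = −3.80 percentage points.

The unemployment rate changes by −3.80 percentage points.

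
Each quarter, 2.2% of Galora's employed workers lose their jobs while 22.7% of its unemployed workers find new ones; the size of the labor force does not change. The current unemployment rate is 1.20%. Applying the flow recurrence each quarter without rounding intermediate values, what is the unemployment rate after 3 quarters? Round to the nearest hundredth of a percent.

With a fixed labor force, u_{t+1} = u_t + s·(1−u_t) − f·u_t = u_t·(1−s−f) + s.
Here 1−s−f = 0.751 and s = 0.022.
u_1 = 0.012000 × 0.751 + 0.022 = 0.031012.
u_2 = 0.031012 × 0.751 + 0.022 = 0.045290.
u_3 = 0.045290 × 0.751 + 0.022 = 0.056013.

Unemployment rate after three quarters ≈ 5.60%.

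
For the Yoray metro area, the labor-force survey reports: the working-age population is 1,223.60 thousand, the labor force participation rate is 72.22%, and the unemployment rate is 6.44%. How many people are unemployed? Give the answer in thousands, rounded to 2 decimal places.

Labor force = 0.7222 × 1,223.60 = 883.68 thousand.
Unemployed = 0.0644 × 883.68 ≈ 56.91 thousand.

About 56.91 thousand are unemployed.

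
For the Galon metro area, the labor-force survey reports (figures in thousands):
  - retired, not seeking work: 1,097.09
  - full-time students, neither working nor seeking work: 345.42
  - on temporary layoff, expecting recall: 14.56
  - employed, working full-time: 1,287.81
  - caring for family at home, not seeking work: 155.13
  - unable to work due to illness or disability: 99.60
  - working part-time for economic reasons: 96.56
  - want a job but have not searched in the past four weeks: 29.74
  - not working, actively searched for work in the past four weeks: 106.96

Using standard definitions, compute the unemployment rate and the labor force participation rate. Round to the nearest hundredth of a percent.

Unemployment rate ≈ 8.07%; labor force participation rate ≈ 46.58%.

Employed = 1,287.81 + 96.56 = 1,384.37 thousand (anyone who worked, including part-time for economic reasons, counts as employed).
Unemployed = 14.56 + 106.96 = 121.52 thousand (jobless and actively searching, or on temporary layoff).
Labor force = 1,384.37 + 121.52 = 1,505.89 thousand.
Not in labor force = 1,097.09 + 345.42 + 155.13 + 99.60 + 29.74 = 1,726.98 thousand (those not working and not actively searching are outside the labor force — including those who want a job but have given up searching).
Civilian working-age population = 1,505.89 + 1,726.98 = 3,232.87 thousand.
Unemployment rate = 121.52 / 1,505.89 = 8.07%.
Labor force participation rate = 1,505.89 / 3,232.87 = 46.58%.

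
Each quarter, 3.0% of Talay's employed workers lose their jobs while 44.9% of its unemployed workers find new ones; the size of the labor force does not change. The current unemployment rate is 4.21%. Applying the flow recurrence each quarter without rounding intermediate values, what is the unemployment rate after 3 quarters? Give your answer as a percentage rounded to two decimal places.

With a fixed labor force, u_{t+1} = u_t + s·(1−u_t) − f·u_t = u_t·(1−s−f) + s.
Here 1−s−f = 0.521 and s = 0.030.
u_1 = 0.042100 × 0.521 + 0.030 = 0.051934.
u_2 = 0.051934 × 0.521 + 0.030 = 0.057058.
u_3 = 0.057058 × 0.521 + 0.030 = 0.059727.

Unemployment rate after three quarters ≈ 5.97%.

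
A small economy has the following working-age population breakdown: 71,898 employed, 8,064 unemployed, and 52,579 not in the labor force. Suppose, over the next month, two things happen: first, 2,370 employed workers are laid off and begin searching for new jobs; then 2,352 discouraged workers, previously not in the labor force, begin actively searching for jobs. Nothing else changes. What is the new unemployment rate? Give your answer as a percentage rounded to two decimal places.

Initially, labor force = 71,898 + 8,064 = 79,962, so u = 8,064/79,962 = 10.08%.
After the first change, employed falls and unemployed rises by 2,370; labor force unchanged → E = 69,528, U = 10,434, labor force = 79,962.
After the second change, unemployed and labor force both rise by 2,352 → E = 69,528, U = 12,786, labor force = 82,314.
New unemployment rate = 12,786 / 82,314 = 15.53%.

New unemployment rate ≈ 15.53%.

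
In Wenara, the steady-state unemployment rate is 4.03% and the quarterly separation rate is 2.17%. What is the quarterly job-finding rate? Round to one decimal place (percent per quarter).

Job-finding rate ≈ 51.7% per quarter.

From u* = s/(s+f): f = s·(1−u)/u.
f = 2.17 × (1 − 0.0403) / 0.0403 = 2.0825 / 0.0403 ≈ 51.7% per quarter.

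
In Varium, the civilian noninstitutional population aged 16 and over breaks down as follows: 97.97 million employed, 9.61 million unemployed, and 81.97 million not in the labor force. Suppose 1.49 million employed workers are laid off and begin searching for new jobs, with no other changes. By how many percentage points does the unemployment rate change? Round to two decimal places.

The unemployment rate changes by +1.39 percentage points.

Initially, labor force = 97.97 + 9.61 = 107.58 million, so u = 9.61/107.58 = 8.93%.
After the change, employed falls and unemployed rises by 1.49; labor force unchanged → E = 96.48, U = 11.10, labor force = 107.58 million.
New unemployment rate = 11.10 / 107.58 = 10.32%.
Change = 10.32% − 8.93% = +1.39 percentage points.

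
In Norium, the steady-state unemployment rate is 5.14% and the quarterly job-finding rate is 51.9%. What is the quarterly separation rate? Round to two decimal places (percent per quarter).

From u* = s/(s+f): s = u·f/(1−u).
s = 0.0514 × 51.9 / (1 − 0.0514) = 2.6677 / 0.9486 ≈ 2.81% per quarter.

Separation rate ≈ 2.81% per quarter.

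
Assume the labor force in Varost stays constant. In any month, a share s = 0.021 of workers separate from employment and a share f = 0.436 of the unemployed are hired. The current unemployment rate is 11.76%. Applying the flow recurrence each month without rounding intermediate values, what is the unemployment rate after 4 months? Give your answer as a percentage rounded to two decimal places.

With a fixed labor force, u_{t+1} = u_t + s·(1−u_t) − f·u_t = u_t·(1−s−f) + s.
Here 1−s−f = 0.543 and s = 0.021.
u_1 = 0.117600 × 0.543 + 0.021 = 0.084857.
u_2 = 0.084857 × 0.543 + 0.021 = 0.067077.
u_3 = 0.067077 × 0.543 + 0.021 = 0.057423.
u_4 = 0.057423 × 0.543 + 0.021 = 0.052181.

Unemployment rate after four months ≈ 5.22%.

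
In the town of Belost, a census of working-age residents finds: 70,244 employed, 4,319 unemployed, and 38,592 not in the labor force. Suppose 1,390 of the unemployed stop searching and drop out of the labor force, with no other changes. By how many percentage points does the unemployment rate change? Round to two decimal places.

The unemployment rate changes by −1.79 percentage points.

Initially, labor force = 70,244 + 4,319 = 74,563, so u = 4,319/74,563 = 5.79%.
After the change, unemployed and labor force both fall by 1,390 → E = 70,244, U = 2,929, labor force = 73,173.
New unemployment rate = 2,929 / 73,173 = 4.00%.
Change = 4.00% − 5.79% = −1.79 percentage points.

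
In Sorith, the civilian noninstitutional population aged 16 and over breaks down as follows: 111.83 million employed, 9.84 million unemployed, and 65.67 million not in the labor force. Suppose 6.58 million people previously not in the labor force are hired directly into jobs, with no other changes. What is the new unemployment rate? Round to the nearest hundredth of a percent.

Initially, labor force = 111.83 + 9.84 = 121.67 million, so u = 9.84/121.67 = 8.09%.
After the change, employed and labor force both rise by 6.58; unemployed unchanged → E = 118.41, U = 9.84, labor force = 128.25 million.
New unemployment rate = 9.84 / 128.25 = 7.67%.

New unemployment rate ≈ 7.67%.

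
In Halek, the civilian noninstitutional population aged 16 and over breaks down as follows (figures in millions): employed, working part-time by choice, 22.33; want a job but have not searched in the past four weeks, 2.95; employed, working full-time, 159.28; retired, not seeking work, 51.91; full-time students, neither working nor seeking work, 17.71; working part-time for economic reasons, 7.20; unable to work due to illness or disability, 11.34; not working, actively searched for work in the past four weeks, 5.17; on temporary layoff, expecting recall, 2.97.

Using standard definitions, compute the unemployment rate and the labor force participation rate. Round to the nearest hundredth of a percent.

Unemployment rate ≈ 4.13%; labor force participation rate ≈ 70.12%.

Employed = 22.33 + 159.28 + 7.20 = 188.81 million (anyone who worked, including part-time for economic reasons, counts as employed).
Unemployed = 5.17 + 2.97 = 8.14 million (jobless and actively searching, or on temporary layoff).
Labor force = 188.81 + 8.14 = 196.95 million.
Not in labor force = 2.95 + 51.91 + 17.71 + 11.34 = 83.91 million (those not working and not actively searching are outside the labor force — including those who want a job but have given up searching).
Civilian working-age population = 196.95 + 83.91 = 280.86 million.
Unemployment rate = 8.14 / 196.95 = 4.13%.
Labor force participation rate = 196.95 / 280.86 = 70.12%.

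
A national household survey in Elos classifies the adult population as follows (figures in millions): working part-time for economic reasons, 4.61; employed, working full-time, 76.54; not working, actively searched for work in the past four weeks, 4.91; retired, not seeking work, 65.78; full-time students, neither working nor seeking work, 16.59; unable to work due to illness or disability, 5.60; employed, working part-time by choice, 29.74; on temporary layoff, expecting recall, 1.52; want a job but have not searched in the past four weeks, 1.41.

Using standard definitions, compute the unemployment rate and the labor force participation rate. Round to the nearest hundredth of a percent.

Unemployment rate ≈ 5.48%; labor force participation rate ≈ 56.76%.

Employed = 4.61 + 76.54 + 29.74 = 110.89 million (anyone who worked, including part-time for economic reasons, counts as employed).
Unemployed = 4.91 + 1.52 = 6.43 million (jobless and actively searching, or on temporary layoff).
Labor force = 110.89 + 6.43 = 117.32 million.
Not in labor force = 65.78 + 16.59 + 5.60 + 1.41 = 89.38 million (those not working and not actively searching are outside the labor force — including those who want a job but have given up searching).
Civilian working-age population = 117.32 + 89.38 = 206.70 million.
Unemployment rate = 6.43 / 117.32 = 5.48%.
Labor force participation rate = 117.32 / 206.70 = 56.76%.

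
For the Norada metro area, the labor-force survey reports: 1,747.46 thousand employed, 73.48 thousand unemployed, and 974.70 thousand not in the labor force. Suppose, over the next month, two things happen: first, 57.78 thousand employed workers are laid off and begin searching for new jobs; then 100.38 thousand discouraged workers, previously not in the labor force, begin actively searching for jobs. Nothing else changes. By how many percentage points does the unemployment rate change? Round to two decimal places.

Initially, labor force = 1,747.46 + 73.48 = 1,820.94 thousand, so u = 73.48/1,820.94 = 4.04%.
After the first change, employed falls and unemployed rises by 57.78; labor force unchanged → E = 1,689.68, U = 131.26, labor force = 1,820.94 thousand.
After the second change, unemployed and labor force both rise by 100.38 → E = 1,689.68, U = 231.64, labor force = 1,921.32 thousand.
New unemployment rate = 231.64 / 1,921.32 = 12.06%.
Change = 12.06% − 4.04% = +8.02 percentage points.

The unemployment rate changes by +8.02 percentage points.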